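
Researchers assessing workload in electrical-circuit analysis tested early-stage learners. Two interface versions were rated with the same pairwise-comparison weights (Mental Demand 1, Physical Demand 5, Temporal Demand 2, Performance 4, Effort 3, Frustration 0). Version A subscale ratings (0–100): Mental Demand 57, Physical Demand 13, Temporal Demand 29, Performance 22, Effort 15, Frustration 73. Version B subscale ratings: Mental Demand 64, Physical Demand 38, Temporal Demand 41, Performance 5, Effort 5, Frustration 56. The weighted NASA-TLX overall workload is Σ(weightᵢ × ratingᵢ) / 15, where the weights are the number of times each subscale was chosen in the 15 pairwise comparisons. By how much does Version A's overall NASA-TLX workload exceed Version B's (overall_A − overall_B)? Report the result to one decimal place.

-3.9

Version A weighted sum = 1·57 + 5·13 + 2·29 + 4·22 + 3·15 + 0·73 = 57 + 65 + 58 + 88 + 45 + 0 = 313; overall_A = 313/15 = 20.8667.
Version B weighted sum = 1·64 + 5·38 + 2·41 + 4·5 + 3·5 + 0·56 = 64 + 190 + 82 + 20 + 15 + 0 = 371; overall_B = 371/15 = 24.7333.
Difference = 20.8667 − 24.7333 = -3.8666 ≈ -3.9.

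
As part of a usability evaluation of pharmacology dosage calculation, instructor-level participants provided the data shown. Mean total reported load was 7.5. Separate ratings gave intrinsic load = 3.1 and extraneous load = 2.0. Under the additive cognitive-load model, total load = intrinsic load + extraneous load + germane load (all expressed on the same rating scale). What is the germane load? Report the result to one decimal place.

germane load = total − intrinsic − extraneous
             = 7.5 − 3.1 − 2.0 = 2.4.

2.4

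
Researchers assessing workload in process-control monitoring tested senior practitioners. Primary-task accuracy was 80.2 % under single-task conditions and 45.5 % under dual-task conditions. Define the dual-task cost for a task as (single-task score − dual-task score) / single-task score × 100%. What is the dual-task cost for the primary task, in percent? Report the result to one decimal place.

43.3

Cost = (80.2 − 45.5) / 80.2 × 100%
     = 34.7000 / 80.2 × 100% = 43.2668%.
≈ 43.3%.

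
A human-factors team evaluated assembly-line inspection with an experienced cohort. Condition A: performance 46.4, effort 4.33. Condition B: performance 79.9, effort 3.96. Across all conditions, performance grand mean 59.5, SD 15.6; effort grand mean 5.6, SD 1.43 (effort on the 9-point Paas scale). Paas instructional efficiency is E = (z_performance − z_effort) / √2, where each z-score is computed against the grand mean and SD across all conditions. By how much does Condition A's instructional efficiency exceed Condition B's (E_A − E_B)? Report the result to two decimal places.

Condition A: z_P = (46.4 − 59.5)/15.6 = -0.8397; z_E = (4.33 − 5.6)/1.43 = -0.8881; E_A = (-0.8397 − (-0.8881))/√2 = 0.0342.
Condition B: z_P = (79.9 − 59.5)/15.6 = 1.3077; z_E = (3.96 − 5.6)/1.43 = -1.1469; E_B = (1.3077 − (-1.1469))/√2 = 1.7357.
E_A − E_B = 0.0342 − 1.7357 = -1.7015 ≈ -1.70.

-1.70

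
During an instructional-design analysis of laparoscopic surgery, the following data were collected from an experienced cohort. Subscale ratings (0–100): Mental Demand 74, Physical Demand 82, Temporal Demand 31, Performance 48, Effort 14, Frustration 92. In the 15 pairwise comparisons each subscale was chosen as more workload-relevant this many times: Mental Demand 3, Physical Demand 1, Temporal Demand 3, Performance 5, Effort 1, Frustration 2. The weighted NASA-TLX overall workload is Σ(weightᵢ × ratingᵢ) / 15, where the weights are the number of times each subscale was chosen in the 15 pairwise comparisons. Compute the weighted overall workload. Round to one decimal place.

55.7

The tallies are the weights (they sum to 15).
Weighted sum = 3·74 + 1·82 + 3·31 + 5·48 + 1·14 + 2·92
            = 222 + 82 + 93 + 240 + 14 + 184 = 835.
Overall workload = 835 / 15 = 55.6667 ≈ 55.7.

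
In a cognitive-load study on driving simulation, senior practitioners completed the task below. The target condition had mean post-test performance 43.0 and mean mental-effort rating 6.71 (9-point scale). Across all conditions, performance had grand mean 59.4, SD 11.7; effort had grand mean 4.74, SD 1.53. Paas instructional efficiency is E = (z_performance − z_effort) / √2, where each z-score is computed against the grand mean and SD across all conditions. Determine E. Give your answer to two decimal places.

z_performance = (43.0 − 59.4) / 11.7 = -16.4000 / 11.7 = -1.4017.
z_effort = (6.71 − 4.74) / 1.53 = 1.9700 / 1.53 = 1.2876.
z_P − z_E = -1.4017 − 1.2876 = -2.6893.
E = -2.6893 / √2 = -2.6893 / 1.41421 = -1.9016 ≈ -1.90.

-1.90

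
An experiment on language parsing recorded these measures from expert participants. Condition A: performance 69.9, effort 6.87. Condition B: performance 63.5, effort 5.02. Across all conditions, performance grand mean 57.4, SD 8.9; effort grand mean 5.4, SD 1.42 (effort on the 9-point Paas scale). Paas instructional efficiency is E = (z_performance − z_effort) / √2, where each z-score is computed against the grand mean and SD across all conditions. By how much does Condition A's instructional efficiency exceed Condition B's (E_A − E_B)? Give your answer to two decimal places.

-0.41

Condition A: z_P = (69.9 − 57.4)/8.9 = 1.4045; z_E = (6.87 − 5.4)/1.42 = 1.0352; E_A = (1.4045 − 1.0352)/√2 = 0.2611.
Condition B: z_P = (63.5 − 57.4)/8.9 = 0.6854; z_E = (5.02 − 5.4)/1.42 = -0.2676; E_B = (0.6854 − (-0.2676))/√2 = 0.6739.
E_A − E_B = 0.2611 − 0.6739 = -0.4128 ≈ -0.41.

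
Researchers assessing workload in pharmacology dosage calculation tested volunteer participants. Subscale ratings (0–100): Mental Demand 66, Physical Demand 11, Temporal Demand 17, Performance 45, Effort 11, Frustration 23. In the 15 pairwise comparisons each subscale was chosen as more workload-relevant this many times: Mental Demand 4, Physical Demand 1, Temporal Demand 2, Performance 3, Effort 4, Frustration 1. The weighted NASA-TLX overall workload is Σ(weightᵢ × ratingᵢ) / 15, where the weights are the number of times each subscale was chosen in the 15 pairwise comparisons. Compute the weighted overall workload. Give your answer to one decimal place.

The tallies are the weights (they sum to 15).
Weighted sum = 4·66 + 1·11 + 2·17 + 3·45 + 4·11 + 1·23
            = 264 + 11 + 34 + 135 + 44 + 23 = 511.
Overall workload = 511 / 15 = 34.0667 ≈ 34.1.

34.1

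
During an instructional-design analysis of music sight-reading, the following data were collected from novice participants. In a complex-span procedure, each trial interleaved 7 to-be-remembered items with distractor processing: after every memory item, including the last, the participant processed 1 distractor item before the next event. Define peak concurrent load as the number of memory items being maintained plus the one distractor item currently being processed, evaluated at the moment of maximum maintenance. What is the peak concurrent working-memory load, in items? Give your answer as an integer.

Maintenance is greatest during the distractor(s) after memory item 7: all 7 memory items are being held.
One distractor item is concurrently being processed.
Peak concurrent load = 7 + 1 = 8 items.

8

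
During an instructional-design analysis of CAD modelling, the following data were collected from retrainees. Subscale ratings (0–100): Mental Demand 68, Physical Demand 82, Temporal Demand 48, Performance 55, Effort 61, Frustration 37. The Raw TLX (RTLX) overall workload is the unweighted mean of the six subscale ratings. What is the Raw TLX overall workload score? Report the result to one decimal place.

Sum of ratings = 68 + 82 + 48 + 55 + 61 + 37 = 351.
RTLX = 351 / 6 = 58.5000 ≈ 58.5.

58.5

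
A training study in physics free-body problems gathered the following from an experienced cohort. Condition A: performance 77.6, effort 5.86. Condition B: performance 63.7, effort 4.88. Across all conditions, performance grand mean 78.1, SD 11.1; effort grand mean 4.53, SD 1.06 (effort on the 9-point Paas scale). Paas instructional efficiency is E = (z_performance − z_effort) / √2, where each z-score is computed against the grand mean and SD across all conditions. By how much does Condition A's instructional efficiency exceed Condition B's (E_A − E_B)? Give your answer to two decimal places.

Condition A: z_P = (77.6 − 78.1)/11.1 = -0.0450; z_E = (5.86 − 4.53)/1.06 = 1.2547; E_A = (-0.0450 − 1.2547)/√2 = -0.9190.
Condition B: z_P = (63.7 − 78.1)/11.1 = -1.2973; z_E = (4.88 − 4.53)/1.06 = 0.3302; E_B = (-1.2973 − 0.3302)/√2 = -1.1508.
E_A − E_B = -0.9190 − (-1.1508) = 0.2318 ≈ 0.23.

0.23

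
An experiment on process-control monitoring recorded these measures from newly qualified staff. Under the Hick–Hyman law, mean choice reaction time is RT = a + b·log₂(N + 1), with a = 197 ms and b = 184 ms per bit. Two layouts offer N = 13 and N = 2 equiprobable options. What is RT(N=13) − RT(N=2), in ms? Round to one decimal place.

408.9

RT(13) = 197 + 184·log₂(14) = 197 + 184·3.8074 = 897.5616 ms.
RT(2) = 197 + 184·log₂(3) = 197 + 184·1.5850 = 488.6400 ms.
Difference = 897.5616 − 488.6400 = 408.9216 ≈ 408.9 ms.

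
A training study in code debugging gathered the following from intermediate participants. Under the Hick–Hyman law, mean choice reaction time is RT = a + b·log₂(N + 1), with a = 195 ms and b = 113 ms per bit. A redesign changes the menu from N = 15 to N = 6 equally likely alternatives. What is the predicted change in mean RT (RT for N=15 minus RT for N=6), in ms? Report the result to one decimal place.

RT(15) = 195 + 113·log₂(16) = 195 + 113·4.0000 = 647.0000 ms.
RT(6) = 195 + 113·log₂(7) = 195 + 113·2.8074 = 512.2362 ms.
Difference = 647.0000 − 512.2362 = 134.7638 ≈ 134.8 ms.

134.8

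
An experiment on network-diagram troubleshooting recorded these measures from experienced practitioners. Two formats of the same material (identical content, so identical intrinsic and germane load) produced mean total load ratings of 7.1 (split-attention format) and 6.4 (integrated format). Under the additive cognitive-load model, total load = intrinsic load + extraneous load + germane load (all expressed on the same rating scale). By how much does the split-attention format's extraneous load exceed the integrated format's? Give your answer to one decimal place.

0.7

Intrinsic and germane load are equal across formats, so the difference in total load equals the difference in extraneous load.
Extraneous-load difference = 7.1 − 6.4 = 0.7.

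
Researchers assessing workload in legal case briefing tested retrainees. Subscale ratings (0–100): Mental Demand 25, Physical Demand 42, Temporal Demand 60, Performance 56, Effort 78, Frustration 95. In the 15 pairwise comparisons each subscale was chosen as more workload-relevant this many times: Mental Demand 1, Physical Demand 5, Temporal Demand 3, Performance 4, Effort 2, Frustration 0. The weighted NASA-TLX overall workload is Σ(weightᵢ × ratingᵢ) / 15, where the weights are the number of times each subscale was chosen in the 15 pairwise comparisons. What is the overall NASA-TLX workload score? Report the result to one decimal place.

The tallies are the weights (they sum to 15).
Weighted sum = 1·25 + 5·42 + 3·60 + 4·56 + 2·78 + 0·95
            = 25 + 210 + 180 + 224 + 156 + 0 = 795.
Overall workload = 795 / 15 = 53.0000 ≈ 53.0.

53.0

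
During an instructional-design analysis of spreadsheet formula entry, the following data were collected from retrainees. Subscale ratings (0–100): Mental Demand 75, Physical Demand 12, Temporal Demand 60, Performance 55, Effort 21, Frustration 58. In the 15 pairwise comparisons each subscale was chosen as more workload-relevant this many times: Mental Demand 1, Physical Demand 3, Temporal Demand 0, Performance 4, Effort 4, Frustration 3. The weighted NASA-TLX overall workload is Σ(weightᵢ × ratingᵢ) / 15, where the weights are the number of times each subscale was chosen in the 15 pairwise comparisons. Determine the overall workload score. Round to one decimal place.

39.3

The tallies are the weights (they sum to 15).
Weighted sum = 1·75 + 3·12 + 0·60 + 4·55 + 4·21 + 3·58
            = 75 + 36 + 0 + 220 + 84 + 174 = 589.
Overall workload = 589 / 15 = 39.2667 ≈ 39.3.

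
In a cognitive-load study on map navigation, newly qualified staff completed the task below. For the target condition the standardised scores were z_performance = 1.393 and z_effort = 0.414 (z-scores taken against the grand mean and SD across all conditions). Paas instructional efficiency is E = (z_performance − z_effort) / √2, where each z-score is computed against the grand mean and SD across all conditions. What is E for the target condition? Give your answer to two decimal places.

0.69

z_P − z_E = 1.393 − 0.414 = 0.9790.
E = 0.9790 / √2 = 0.9790 / 1.41421 = 0.6923 ≈ 0.69.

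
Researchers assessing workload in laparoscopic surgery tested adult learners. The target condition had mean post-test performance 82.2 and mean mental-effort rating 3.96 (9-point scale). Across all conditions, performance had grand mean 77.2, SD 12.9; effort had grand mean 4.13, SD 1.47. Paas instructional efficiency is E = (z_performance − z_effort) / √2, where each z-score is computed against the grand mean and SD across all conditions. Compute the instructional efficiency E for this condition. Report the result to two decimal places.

z_performance = (82.2 − 77.2) / 12.9 = 5.0000 / 12.9 = 0.3876.
z_effort = (3.96 − 4.13) / 1.47 = -0.1700 / 1.47 = -0.1156.
z_P − z_E = 0.3876 − (-0.1156) = 0.5032.
E = 0.5032 / √2 = 0.5032 / 1.41421 = 0.3558 ≈ 0.36.

0.36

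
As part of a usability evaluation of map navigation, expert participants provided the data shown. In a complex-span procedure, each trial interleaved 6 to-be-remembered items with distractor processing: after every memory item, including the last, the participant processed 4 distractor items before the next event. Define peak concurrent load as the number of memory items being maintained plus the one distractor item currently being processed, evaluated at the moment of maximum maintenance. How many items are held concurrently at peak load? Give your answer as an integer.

Maintenance is greatest during the distractor(s) after memory item 6: all 6 memory items are being held.
One distractor item is concurrently being processed.
Peak concurrent load = 6 + 1 = 7 items.

7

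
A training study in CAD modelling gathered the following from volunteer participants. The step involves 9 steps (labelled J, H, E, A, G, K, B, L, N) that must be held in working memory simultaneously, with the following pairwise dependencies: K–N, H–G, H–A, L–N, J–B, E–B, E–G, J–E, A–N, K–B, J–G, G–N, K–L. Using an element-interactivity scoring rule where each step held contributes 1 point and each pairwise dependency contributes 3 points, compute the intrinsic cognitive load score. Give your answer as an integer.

48

Count of steps held simultaneously: 9.
Count of pairwise dependencies listed: 13.
Element contribution: 9 × 1 = 9.
Interaction contribution: 13 × 3 = 39.
Intrinsic load = 9 + 39 = 48.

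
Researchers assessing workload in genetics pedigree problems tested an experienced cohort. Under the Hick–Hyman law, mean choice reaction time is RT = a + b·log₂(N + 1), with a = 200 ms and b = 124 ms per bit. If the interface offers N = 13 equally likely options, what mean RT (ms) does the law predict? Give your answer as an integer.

672

log₂(13 + 1) = log₂(14) = 3.8074.
RT = 200 + 124 × 3.8074 = 200 + 472.1176 = 672.1176 ms.
≈ 672 ms.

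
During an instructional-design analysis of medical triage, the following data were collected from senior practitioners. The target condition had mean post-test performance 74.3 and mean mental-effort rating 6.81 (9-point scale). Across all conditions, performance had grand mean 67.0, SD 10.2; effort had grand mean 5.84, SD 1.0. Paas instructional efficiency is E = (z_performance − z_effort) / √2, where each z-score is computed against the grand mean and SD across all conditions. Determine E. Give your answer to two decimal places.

-0.18

z_performance = (74.3 − 67.0) / 10.2 = 7.3000 / 10.2 = 0.7157.
z_effort = (6.81 − 5.84) / 1.0 = 0.9700 / 1.0 = 0.9700.
z_P − z_E = 0.7157 − 0.9700 = -0.2543.
E = -0.2543 / √2 = -0.2543 / 1.41421 = -0.1798 ≈ -0.18.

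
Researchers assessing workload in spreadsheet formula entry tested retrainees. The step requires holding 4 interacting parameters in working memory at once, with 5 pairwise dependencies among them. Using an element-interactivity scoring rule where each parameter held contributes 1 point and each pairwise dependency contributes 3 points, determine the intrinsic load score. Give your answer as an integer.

19

Element contribution: 4 × 1 = 4.
Interaction contribution: 5 × 3 = 15.
Intrinsic load = 4 + 15 = 19.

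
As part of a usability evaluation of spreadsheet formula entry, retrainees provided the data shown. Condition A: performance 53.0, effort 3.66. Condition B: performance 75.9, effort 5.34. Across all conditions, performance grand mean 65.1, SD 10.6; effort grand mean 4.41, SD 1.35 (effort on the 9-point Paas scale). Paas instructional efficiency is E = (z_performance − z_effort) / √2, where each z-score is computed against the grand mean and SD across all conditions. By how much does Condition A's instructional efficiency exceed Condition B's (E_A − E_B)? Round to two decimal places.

Condition A: z_P = (53.0 − 65.1)/10.6 = -1.1415; z_E = (3.66 − 4.41)/1.35 = -0.5556; E_A = (-1.1415 − (-0.5556))/√2 = -0.4143.
Condition B: z_P = (75.9 − 65.1)/10.6 = 1.0189; z_E = (5.34 − 4.41)/1.35 = 0.6889; E_B = (1.0189 − 0.6889)/√2 = 0.2333.
E_A − E_B = -0.4143 − 0.2333 = -0.6476 ≈ -0.65.

-0.65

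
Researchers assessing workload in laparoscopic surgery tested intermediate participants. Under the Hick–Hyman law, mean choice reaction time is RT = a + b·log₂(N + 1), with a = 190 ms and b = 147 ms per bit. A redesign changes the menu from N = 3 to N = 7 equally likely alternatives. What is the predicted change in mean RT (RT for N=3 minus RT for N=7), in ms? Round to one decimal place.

-147.0

RT(3) = 190 + 147·log₂(4) = 190 + 147·2.0000 = 484.0000 ms.
RT(7) = 190 + 147·log₂(8) = 190 + 147·3.0000 = 631.0000 ms.
Difference = 484.0000 − 631.0000 = -147.0000 ≈ -147.0 ms.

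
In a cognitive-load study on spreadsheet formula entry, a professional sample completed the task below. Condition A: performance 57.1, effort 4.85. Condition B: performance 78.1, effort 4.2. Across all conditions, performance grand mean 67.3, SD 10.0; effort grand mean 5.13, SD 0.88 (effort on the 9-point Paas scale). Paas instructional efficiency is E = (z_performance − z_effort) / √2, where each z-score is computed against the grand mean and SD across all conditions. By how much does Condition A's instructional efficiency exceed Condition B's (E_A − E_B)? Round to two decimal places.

Condition A: z_P = (57.1 − 67.3)/10.0 = -1.0200; z_E = (4.85 − 5.13)/0.88 = -0.3182; E_A = (-1.0200 − (-0.3182))/√2 = -0.4962.
Condition B: z_P = (78.1 − 67.3)/10.0 = 1.0800; z_E = (4.2 − 5.13)/0.88 = -1.0568; E_B = (1.0800 − (-1.0568))/√2 = 1.5109.
E_A − E_B = -0.4962 − 1.5109 = -2.0071 ≈ -2.01.

-2.01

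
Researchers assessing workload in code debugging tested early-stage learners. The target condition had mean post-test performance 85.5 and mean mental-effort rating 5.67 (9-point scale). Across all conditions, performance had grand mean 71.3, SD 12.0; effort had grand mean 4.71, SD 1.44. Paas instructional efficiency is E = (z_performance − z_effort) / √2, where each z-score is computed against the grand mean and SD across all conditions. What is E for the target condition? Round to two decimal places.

z_performance = (85.5 − 71.3) / 12.0 = 14.2000 / 12.0 = 1.1833.
z_effort = (5.67 − 4.71) / 1.44 = 0.9600 / 1.44 = 0.6667.
z_P − z_E = 1.1833 − 0.6667 = 0.5166.
E = 0.5166 / √2 = 0.5166 / 1.41421 = 0.3653 ≈ 0.37.

0.37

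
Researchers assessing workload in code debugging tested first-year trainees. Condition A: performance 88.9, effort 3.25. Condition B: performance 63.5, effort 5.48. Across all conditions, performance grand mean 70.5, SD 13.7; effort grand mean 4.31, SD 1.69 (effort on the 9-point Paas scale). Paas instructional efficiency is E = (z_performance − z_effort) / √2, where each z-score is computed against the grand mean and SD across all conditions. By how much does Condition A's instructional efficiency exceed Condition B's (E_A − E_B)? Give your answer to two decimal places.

2.24

Condition A: z_P = (88.9 − 70.5)/13.7 = 1.3431; z_E = (3.25 − 4.31)/1.69 = -0.6272; E_A = (1.3431 − (-0.6272))/√2 = 1.3932.
Condition B: z_P = (63.5 − 70.5)/13.7 = -0.5109; z_E = (5.48 − 4.31)/1.69 = 0.6923; E_B = (-0.5109 − 0.6923)/√2 = -0.8508.
E_A − E_B = 1.3932 − (-0.8508) = 2.2440 ≈ 2.24.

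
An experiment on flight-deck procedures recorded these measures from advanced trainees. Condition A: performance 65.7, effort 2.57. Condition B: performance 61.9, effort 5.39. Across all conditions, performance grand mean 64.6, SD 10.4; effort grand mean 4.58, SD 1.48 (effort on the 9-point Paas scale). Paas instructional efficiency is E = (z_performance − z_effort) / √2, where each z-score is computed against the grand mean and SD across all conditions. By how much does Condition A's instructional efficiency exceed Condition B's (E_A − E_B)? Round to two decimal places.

1.61

Condition A: z_P = (65.7 − 64.6)/10.4 = 0.1058; z_E = (2.57 − 4.58)/1.48 = -1.3581; E_A = (0.1058 − (-1.3581))/√2 = 1.0351.
Condition B: z_P = (61.9 − 64.6)/10.4 = -0.2596; z_E = (5.39 − 4.58)/1.48 = 0.5473; E_B = (-0.2596 − 0.5473)/√2 = -0.5706.
E_A − E_B = 1.0351 − (-0.5706) = 1.6057 ≈ 1.61.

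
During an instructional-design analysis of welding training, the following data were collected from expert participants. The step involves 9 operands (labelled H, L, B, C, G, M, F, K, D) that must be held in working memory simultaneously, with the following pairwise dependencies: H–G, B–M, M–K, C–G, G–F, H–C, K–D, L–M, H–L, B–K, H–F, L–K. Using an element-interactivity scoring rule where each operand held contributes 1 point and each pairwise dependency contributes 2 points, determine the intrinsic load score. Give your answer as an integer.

Count of operands held simultaneously: 9.
Count of pairwise dependencies listed: 12.
Element contribution: 9 × 1 = 9.
Interaction contribution: 12 × 2 = 24.
Intrinsic load = 9 + 24 = 33.

33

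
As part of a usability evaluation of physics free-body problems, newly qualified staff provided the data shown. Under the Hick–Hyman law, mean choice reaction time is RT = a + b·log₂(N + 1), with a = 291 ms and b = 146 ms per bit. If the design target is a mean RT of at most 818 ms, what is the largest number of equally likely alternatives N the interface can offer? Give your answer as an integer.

11

Set 291 + 146·log₂(N + 1) ≤ 818.
log₂(N + 1) ≤ (818 − 291) / 146 = 3.6096.
N + 1 ≤ 2^3.6096 = 12.2067.
N ≤ 11.2067, so the largest integer N is 11.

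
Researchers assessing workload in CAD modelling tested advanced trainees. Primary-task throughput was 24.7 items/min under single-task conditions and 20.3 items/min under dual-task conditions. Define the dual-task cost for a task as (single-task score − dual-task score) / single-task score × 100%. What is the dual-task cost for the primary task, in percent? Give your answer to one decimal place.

17.8

Cost = (24.7 − 20.3) / 24.7 × 100%
     = 4.4000 / 24.7 × 100% = 17.8138%.
≈ 17.8%.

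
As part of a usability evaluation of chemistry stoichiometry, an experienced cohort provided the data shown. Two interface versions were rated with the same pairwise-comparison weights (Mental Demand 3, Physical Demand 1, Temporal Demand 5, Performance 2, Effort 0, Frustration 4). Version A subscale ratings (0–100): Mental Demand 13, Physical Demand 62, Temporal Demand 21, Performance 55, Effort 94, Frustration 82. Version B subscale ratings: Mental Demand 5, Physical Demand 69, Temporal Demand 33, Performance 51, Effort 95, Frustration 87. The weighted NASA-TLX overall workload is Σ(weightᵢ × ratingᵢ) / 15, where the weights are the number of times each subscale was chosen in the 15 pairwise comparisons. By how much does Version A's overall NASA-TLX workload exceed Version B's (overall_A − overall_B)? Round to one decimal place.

Version A weighted sum = 3·13 + 1·62 + 5·21 + 2·55 + 0·94 + 4·82 = 39 + 62 + 105 + 110 + 0 + 328 = 644; overall_A = 644/15 = 42.9333.
Version B weighted sum = 3·5 + 1·69 + 5·33 + 2·51 + 0·95 + 4·87 = 15 + 69 + 165 + 102 + 0 + 348 = 699; overall_B = 699/15 = 46.6000.
Difference = 42.9333 − 46.6000 = -3.6667 ≈ -3.7.

-3.7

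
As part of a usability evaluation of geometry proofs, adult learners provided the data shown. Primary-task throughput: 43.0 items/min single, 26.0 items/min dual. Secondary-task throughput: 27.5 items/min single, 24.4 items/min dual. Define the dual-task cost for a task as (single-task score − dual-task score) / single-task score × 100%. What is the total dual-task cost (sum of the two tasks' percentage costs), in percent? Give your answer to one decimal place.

Primary cost = (43.0 − 26.0) / 43.0 × 100% = 39.5349%.
Secondary cost = (27.5 − 24.4) / 27.5 × 100% = 11.2727%.
Total = 39.5349% + 11.2727% = 50.8076% ≈ 50.8%.

50.8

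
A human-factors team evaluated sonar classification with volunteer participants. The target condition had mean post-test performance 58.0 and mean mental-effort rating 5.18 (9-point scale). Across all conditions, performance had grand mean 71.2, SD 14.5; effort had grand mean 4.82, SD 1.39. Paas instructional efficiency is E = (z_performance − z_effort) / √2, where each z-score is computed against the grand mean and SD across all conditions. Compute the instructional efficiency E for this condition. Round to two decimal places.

-0.83

z_performance = (58.0 − 71.2) / 14.5 = -13.2000 / 14.5 = -0.9103.
z_effort = (5.18 − 4.82) / 1.39 = 0.3600 / 1.39 = 0.2590.
z_P − z_E = -0.9103 − 0.2590 = -1.1693.
E = -1.1693 / √2 = -1.1693 / 1.41421 = -0.8268 ≈ -0.83.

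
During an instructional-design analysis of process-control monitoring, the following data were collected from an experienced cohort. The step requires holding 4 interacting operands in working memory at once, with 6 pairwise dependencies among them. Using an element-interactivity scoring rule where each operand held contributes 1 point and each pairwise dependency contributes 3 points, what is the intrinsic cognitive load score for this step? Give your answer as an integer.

22

Element contribution: 4 × 1 = 4.
Interaction contribution: 6 × 3 = 18.
Intrinsic load = 4 + 18 = 22.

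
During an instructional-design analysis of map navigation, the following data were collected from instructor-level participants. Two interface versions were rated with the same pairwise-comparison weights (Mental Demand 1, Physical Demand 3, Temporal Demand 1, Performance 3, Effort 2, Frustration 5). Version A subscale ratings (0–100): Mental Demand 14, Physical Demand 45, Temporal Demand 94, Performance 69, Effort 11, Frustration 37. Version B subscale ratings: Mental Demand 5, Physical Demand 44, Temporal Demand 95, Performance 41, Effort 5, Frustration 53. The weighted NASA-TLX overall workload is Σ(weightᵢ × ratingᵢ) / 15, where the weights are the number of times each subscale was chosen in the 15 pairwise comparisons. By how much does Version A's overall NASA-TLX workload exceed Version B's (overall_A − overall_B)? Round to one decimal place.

Version A weighted sum = 1·14 + 3·45 + 1·94 + 3·69 + 2·11 + 5·37 = 14 + 135 + 94 + 207 + 22 + 185 = 657; overall_A = 657/15 = 43.8000.
Version B weighted sum = 1·5 + 3·44 + 1·95 + 3·41 + 2·5 + 5·53 = 5 + 132 + 95 + 123 + 10 + 265 = 630; overall_B = 630/15 = 42.0000.
Difference = 43.8000 − 42.0000 = 1.8000 ≈ 1.8.

1.8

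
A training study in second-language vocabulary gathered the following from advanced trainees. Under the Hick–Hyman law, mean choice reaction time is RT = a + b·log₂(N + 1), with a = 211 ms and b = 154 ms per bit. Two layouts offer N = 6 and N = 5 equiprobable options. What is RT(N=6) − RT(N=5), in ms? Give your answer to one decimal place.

34.2

RT(6) = 211 + 154·log₂(7) = 211 + 154·2.8074 = 643.3396 ms.
RT(5) = 211 + 154·log₂(6) = 211 + 154·2.5850 = 609.0900 ms.
Difference = 643.3396 − 609.0900 = 34.2496 ≈ 34.2 ms.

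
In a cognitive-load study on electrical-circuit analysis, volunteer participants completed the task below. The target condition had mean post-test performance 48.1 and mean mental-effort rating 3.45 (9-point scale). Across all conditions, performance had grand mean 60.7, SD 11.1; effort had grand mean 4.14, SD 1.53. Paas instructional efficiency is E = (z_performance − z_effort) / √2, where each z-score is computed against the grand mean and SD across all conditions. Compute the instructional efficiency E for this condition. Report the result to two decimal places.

z_performance = (48.1 − 60.7) / 11.1 = -12.6000 / 11.1 = -1.1351.
z_effort = (3.45 − 4.14) / 1.53 = -0.6900 / 1.53 = -0.4510.
z_P − z_E = -1.1351 − (-0.4510) = -0.6841.
E = -0.6841 / √2 = -0.6841 / 1.41421 = -0.4837 ≈ -0.48.

-0.48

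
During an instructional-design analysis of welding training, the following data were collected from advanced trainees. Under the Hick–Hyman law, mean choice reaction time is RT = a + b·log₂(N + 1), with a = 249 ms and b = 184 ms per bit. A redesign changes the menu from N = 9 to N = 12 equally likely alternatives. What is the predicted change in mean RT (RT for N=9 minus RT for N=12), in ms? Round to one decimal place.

-69.6

RT(9) = 249 + 184·log₂(10) = 249 + 184·3.3219 = 860.2296 ms.
RT(12) = 249 + 184·log₂(13) = 249 + 184·3.7004 = 929.8736 ms.
Difference = 860.2296 − 929.8736 = -69.6440 ≈ -69.6 ms.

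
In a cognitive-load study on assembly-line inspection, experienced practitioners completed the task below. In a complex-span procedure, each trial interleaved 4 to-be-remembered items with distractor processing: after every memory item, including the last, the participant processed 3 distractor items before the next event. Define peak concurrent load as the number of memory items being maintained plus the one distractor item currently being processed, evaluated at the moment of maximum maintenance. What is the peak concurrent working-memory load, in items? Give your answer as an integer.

Maintenance is greatest during the distractor(s) after memory item 4: all 4 memory items are being held.
One distractor item is concurrently being processed.
Peak concurrent load = 4 + 1 = 5 items.

5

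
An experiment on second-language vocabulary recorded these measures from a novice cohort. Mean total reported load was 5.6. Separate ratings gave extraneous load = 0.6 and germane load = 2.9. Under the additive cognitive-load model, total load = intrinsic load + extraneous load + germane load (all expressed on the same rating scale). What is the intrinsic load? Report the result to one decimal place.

intrinsic load = total − extraneous − germane
             = 5.6 − 0.6 − 2.9 = 2.1.

2.1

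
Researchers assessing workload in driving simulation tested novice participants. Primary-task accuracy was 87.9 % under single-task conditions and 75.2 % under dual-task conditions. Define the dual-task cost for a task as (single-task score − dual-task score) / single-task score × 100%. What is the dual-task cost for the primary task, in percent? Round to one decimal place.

Cost = (87.9 − 75.2) / 87.9 × 100%
     = 12.7000 / 87.9 × 100% = 14.4482%.
≈ 14.4%.

14.4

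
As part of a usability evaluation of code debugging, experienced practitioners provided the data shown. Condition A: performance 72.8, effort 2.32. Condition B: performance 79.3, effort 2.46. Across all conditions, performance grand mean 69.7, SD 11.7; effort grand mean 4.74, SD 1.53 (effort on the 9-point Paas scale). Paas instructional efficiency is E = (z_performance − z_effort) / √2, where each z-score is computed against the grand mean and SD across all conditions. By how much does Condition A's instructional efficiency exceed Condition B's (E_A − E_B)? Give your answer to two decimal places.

-0.33

Condition A: z_P = (72.8 − 69.7)/11.7 = 0.2650; z_E = (2.32 − 4.74)/1.53 = -1.5817; E_A = (0.2650 − (-1.5817))/√2 = 1.3058.
Condition B: z_P = (79.3 − 69.7)/11.7 = 0.8205; z_E = (2.46 − 4.74)/1.53 = -1.4902; E_B = (0.8205 − (-1.4902))/√2 = 1.6339.
E_A − E_B = 1.3058 − 1.6339 = -0.3281 ≈ -0.33.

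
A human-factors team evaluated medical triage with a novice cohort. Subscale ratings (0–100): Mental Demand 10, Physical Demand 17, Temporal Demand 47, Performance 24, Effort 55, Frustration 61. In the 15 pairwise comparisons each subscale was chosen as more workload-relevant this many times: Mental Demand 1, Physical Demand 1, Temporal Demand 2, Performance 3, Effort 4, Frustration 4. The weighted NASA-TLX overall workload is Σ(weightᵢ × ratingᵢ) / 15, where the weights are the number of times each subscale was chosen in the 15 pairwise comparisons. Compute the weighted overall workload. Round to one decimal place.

43.8

The tallies are the weights (they sum to 15).
Weighted sum = 1·10 + 1·17 + 2·47 + 3·24 + 4·55 + 4·61
            = 10 + 17 + 94 + 72 + 220 + 244 = 657.
Overall workload = 657 / 15 = 43.8000 ≈ 43.8.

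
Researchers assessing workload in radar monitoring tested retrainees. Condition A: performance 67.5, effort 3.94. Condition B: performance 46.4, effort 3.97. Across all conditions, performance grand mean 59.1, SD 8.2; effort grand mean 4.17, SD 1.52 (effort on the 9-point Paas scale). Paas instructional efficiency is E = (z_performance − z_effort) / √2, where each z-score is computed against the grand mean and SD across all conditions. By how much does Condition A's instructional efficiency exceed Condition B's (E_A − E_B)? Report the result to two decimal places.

Condition A: z_P = (67.5 − 59.1)/8.2 = 1.0244; z_E = (3.94 − 4.17)/1.52 = -0.1513; E_A = (1.0244 − (-0.1513))/√2 = 0.8313.
Condition B: z_P = (46.4 − 59.1)/8.2 = -1.5488; z_E = (3.97 − 4.17)/1.52 = -0.1316; E_B = (-1.5488 − (-0.1316))/√2 = -1.0021.
E_A − E_B = 0.8313 − (-1.0021) = 1.8334 ≈ 1.83.

1.83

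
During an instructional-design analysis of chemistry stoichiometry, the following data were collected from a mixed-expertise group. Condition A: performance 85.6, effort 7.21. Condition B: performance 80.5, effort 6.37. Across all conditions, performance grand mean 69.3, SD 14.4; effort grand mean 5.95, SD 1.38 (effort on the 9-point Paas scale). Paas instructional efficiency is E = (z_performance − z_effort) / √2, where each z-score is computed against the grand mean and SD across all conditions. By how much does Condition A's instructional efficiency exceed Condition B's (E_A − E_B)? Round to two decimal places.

Condition A: z_P = (85.6 − 69.3)/14.4 = 1.1319; z_E = (7.21 − 5.95)/1.38 = 0.9130; E_A = (1.1319 − 0.9130)/√2 = 0.1548.
Condition B: z_P = (80.5 − 69.3)/14.4 = 0.7778; z_E = (6.37 − 5.95)/1.38 = 0.3043; E_B = (0.7778 − 0.3043)/√2 = 0.3348.
E_A − E_B = 0.1548 − 0.3348 = -0.1800 ≈ -0.18.

-0.18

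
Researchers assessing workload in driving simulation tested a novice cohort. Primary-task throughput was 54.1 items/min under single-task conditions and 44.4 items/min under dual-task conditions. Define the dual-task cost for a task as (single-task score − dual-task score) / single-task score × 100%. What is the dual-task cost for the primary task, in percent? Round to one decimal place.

17.9

Cost = (54.1 − 44.4) / 54.1 × 100%
     = 9.7000 / 54.1 × 100% = 17.9298%.
≈ 17.9%.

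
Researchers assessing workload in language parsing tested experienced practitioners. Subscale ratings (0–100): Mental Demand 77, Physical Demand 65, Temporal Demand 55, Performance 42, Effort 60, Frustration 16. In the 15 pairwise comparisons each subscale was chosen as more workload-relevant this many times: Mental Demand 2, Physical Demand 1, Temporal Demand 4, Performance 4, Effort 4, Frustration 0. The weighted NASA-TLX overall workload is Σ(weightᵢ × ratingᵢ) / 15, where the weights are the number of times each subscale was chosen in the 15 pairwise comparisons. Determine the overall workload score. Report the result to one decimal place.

The tallies are the weights (they sum to 15).
Weighted sum = 2·77 + 1·65 + 4·55 + 4·42 + 4·60 + 0·16
            = 154 + 65 + 220 + 168 + 240 + 0 = 847.
Overall workload = 847 / 15 = 56.4667 ≈ 56.5.

56.5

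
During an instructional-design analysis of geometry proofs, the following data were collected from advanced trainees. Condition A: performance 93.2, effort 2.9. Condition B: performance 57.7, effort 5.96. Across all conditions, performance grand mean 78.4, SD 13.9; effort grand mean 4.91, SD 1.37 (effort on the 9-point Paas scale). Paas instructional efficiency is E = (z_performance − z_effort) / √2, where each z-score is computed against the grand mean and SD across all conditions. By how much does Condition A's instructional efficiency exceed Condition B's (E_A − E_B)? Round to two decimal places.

Condition A: z_P = (93.2 − 78.4)/13.9 = 1.0647; z_E = (2.9 − 4.91)/1.37 = -1.4672; E_A = (1.0647 − (-1.4672))/√2 = 1.7903.
Condition B: z_P = (57.7 − 78.4)/13.9 = -1.4892; z_E = (5.96 − 4.91)/1.37 = 0.7664; E_B = (-1.4892 − 0.7664)/√2 = -1.5950.
E_A − E_B = 1.7903 − (-1.5950) = 3.3853 ≈ 3.39.

3.39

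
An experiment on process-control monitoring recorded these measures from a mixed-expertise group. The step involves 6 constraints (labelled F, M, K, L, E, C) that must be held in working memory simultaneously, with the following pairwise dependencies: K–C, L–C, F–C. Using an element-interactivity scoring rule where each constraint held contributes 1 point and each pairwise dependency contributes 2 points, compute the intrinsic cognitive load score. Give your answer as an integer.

12

Count of constraints held simultaneously: 6.
Count of pairwise dependencies listed: 3.
Element contribution: 6 × 1 = 6.
Interaction contribution: 3 × 2 = 6.
Intrinsic load = 6 + 6 = 12.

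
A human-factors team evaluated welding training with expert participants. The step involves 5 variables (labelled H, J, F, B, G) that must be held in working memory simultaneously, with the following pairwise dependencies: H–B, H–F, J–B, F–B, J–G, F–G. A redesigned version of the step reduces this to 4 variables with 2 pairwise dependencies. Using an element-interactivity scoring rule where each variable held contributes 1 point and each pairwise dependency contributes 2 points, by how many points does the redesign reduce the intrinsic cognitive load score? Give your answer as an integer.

9

Original: 5 × 1 + 6 × 2 = 5 + 12 = 17.
Redesigned: 4 × 1 + 2 × 2 = 4 + 4 = 8.
Reduction = 17 − 8 = 9.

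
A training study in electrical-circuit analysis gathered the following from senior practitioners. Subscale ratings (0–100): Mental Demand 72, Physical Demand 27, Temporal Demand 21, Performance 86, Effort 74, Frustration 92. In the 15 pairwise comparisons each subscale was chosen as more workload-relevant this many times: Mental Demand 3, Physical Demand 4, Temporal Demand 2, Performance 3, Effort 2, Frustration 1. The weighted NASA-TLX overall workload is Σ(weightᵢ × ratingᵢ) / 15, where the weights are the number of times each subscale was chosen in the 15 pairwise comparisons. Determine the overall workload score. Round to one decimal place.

The tallies are the weights (they sum to 15).
Weighted sum = 3·72 + 4·27 + 2·21 + 3·86 + 2·74 + 1·92
            = 216 + 108 + 42 + 258 + 148 + 92 = 864.
Overall workload = 864 / 15 = 57.6000 ≈ 57.6.

57.6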